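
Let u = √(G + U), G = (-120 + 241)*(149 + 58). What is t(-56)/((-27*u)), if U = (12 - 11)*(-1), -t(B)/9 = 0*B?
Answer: 0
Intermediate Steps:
t(B) = 0 (t(B) = -0*B = -9*0 = 0)
U = -1 (U = 1*(-1) = -1)
G = 25047 (G = 121*207 = 25047)
u = √25046 (u = √(25047 - 1) = √25046 ≈ 158.26)
t(-56)/((-27*u)) = 0/((-27*√25046)) = 0*(-√25046/676242) = 0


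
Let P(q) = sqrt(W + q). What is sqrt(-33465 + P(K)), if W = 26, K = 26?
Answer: sqrt(-33465 + 2*sqrt(13)) ≈ 182.91*I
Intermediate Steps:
P(q) = sqrt(26 + q)
sqrt(-33465 + P(K)) = sqrt(-33465 + sqrt(26 + 26)) = sqrt(-33465 + sqrt(52)) = sqrt(-33465 + 2*sqrt(13))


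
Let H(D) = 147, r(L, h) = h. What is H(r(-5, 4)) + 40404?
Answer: 40551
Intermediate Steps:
H(r(-5, 4)) + 40404 = 147 + 40404 = 40551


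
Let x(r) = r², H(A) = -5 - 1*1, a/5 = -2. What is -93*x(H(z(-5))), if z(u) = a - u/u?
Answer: -3348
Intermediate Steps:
a = -10 (a = 5*(-2) = -10)
z(u) = -11 (z(u) = -10 - u/u = -10 - 1*1 = -10 - 1 = -11)
H(A) = -6 (H(A) = -5 - 1 = -6)
-93*x(H(z(-5))) = -93*(-6)² = -93*36 = -3348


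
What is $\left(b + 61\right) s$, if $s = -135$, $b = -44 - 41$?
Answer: $3240$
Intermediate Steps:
$b = -85$
$\left(b + 61\right) s = \left(-85 + 61\right) \left(-135\right) = \left(-24\right) \left(-135\right) = 3240$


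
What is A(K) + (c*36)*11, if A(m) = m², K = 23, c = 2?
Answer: 1321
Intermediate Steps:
A(K) + (c*36)*11 = 23² + (2*36)*11 = 529 + 72*11 = 529 + 792 = 1321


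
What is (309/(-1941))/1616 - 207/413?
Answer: -216471803/431812976 ≈ -0.50131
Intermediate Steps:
(309/(-1941))/1616 - 207/413 = (309*(-1/1941))*(1/1616) - 207*1/413 = -103/647*1/1616 - 207/413 = -103/1045552 - 207/413 = -216471803/431812976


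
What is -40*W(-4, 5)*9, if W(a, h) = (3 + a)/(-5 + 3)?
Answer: -180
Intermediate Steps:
W(a, h) = -3/2 - a/2 (W(a, h) = (3 + a)/(-2) = (3 + a)*(-½) = -3/2 - a/2)
-40*W(-4, 5)*9 = -40*(-3/2 - ½*(-4))*9 = -40*(-3/2 + 2)*9 = -40*½*9 = -20*9 = -180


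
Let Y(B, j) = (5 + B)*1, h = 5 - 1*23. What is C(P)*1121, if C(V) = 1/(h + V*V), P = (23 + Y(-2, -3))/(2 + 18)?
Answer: -112100/1631 ≈ -68.731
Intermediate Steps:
h = -18 (h = 5 - 23 = -18)
Y(B, j) = 5 + B
P = 13/10 (P = (23 + (5 - 2))/(2 + 18) = (23 + 3)/20 = 26*(1/20) = 13/10 ≈ 1.3000)
C(V) = 1/(-18 + V²) (C(V) = 1/(-18 + V*V) = 1/(-18 + V²))
C(P)*1121 = 1121/(-18 + (13/10)²) = 1121/(-18 + 169/100) = 1121/(-1631/100) = -100/1631*1121 = -112100/1631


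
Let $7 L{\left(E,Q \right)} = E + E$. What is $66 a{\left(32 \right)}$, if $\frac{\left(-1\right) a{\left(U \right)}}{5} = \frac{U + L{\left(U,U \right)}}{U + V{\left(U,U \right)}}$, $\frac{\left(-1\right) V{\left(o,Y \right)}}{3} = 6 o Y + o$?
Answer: $\frac{1485}{2023} \approx 0.73406$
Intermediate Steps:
$L{\left(E,Q \right)} = \frac{2 E}{7}$ ($L{\left(E,Q \right)} = \frac{E + E}{7} = \frac{2 E}{7}$)
$V{\left(o,Y \right)} = - 3 o - 18 Y o$ ($V{\left(o,Y \right)} = - 3 \left(6 o Y + o\right) = - 3 \left(6 Y o + o\right) = - 3 \left(o + 6 Y o\right) = - 3 o - 18 Y o$)
$a{\left(U \right)} = - \frac{45 U}{7 \left(U - 3 U \left(1 + 6 U\right)\right)}$ ($a{\left(U \right)} = - 5 \frac{U + \frac{2 U}{7}}{U - 3 U \left(1 + 6 U\right)} = - 5 \frac{\frac{9}{7} U}{U - 3 U \left(1 + 6 U\right)} = - 5 \frac{9 U}{7 \left(U - 3 U \left(1 + 6 U\right)\right)} = - \frac{45 U}{7 \left(U - 3 U \left(1 + 6 U\right)\right)}$)
$66 a{\left(32 \right)} = 66 \frac{45}{14 \left(1 + 9 \cdot 32\right)} = 66 \frac{45}{14 \left(1 + 288\right)} = 66 \frac{45}{14 \cdot 289} = 66 \cdot \frac{45}{14} \cdot \frac{1}{289} = 66 \cdot \frac{45}{4046} = \frac{1485}{2023}$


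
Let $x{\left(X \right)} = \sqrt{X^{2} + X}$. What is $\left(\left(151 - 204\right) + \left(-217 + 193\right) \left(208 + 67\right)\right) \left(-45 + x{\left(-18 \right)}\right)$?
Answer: $299385 - 19959 \sqrt{34} \approx 1.8301 \cdot 10^{5}$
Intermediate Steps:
$x{\left(X \right)} = \sqrt{X + X^{2}}$
$\left(\left(151 - 204\right) + \left(-217 + 193\right) \left(208 + 67\right)\right) \left(-45 + x{\left(-18 \right)}\right) = \left(\left(151 - 204\right) + \left(-217 + 193\right) \left(208 + 67\right)\right) \left(-45 + \sqrt{- 18 \left(1 - 18\right)}\right) = \left(\left(151 - 204\right) - 6600\right) \left(-45 + \sqrt{\left(-18\right) \left(-17\right)}\right) = \left(-53 - 6600\right) \left(-45 + \sqrt{306}\right) = - 6653 \left(-45 + 3 \sqrt{34}\right) = 299385 - 19959 \sqrt{34}$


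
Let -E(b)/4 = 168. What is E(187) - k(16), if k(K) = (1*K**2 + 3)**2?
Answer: -67753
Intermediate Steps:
E(b) = -672 (E(b) = -4*168 = -672)
k(K) = (3 + K**2)**2 (k(K) = (K**2 + 3)**2 = (3 + K**2)**2)
E(187) - k(16) = -672 - (3 + 16**2)**2 = -672 - (3 + 256)**2 = -672 - 1*259**2 = -672 - 1*67081 = -672 - 67081 = -67753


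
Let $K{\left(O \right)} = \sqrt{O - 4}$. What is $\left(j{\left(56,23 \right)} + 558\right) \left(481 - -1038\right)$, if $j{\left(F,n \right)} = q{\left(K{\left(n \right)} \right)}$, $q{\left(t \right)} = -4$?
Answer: $841526$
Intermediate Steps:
$K{\left(O \right)} = \sqrt{-4 + O}$
$j{\left(F,n \right)} = -4$
$\left(j{\left(56,23 \right)} + 558\right) \left(481 - -1038\right) = \left(-4 + 558\right) \left(481 - -1038\right) = 554 \left(481 + 1038\right) = 554 \cdot 1519 = 841526$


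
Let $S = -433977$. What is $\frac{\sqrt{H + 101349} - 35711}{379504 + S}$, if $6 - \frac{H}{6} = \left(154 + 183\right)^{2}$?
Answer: $\frac{35711}{54473} - \frac{i \sqrt{580029}}{54473} \approx 0.65557 - 0.013981 i$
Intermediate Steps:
$H = -681378$ ($H = 36 - 6 \left(154 + 183\right)^{2} = 36 - 6 \cdot 337^{2} = 36 - 681414 = -681378$)
$\frac{\sqrt{H + 101349} - 35711}{379504 + S} = \frac{\sqrt{-681378 + 101349} - 35711}{379504 - 433977} = \frac{\sqrt{-580029} - 35711}{-54473} = \left(i \sqrt{580029} - 35711\right) \left(- \frac{1}{54473}\right) = \left(-35711 + i \sqrt{580029}\right) \left(- \frac{1}{54473}\right) = \frac{35711}{54473} - \frac{i \sqrt{580029}}{54473}$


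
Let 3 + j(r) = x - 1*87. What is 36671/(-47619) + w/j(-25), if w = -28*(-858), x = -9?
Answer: -11592215/47619 ≈ -243.44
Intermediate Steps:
w = 24024
j(r) = -99 (j(r) = -3 + (-9 - 1*87) = -3 + (-9 - 87) = -3 - 96 = -99)
36671/(-47619) + w/j(-25) = 36671/(-47619) + 24024/(-99) = 36671*(-1/47619) + 24024*(-1/99) = -36671/47619 - 728/3 = -11592215/47619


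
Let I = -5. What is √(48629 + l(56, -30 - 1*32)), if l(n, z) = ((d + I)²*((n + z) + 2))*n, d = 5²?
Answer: I*√40971 ≈ 202.41*I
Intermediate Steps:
d = 25
l(n, z) = n*(800 + 400*n + 400*z) (l(n, z) = ((25 - 5)²*((n + z) + 2))*n = (20²*(2 + n + z))*n = (400*(2 + n + z))*n = (800 + 400*n + 400*z)*n = n*(800 + 400*n + 400*z))
√(48629 + l(56, -30 - 1*32)) = √(48629 + 400*56*(2 + 56 + (-30 - 1*32))) = √(48629 + 400*56*(2 + 56 + (-30 - 32))) = √(48629 + 400*56*(2 + 56 - 62)) = √(48629 + 400*56*(-4)) = √(48629 - 89600) = √(-40971) = I*√40971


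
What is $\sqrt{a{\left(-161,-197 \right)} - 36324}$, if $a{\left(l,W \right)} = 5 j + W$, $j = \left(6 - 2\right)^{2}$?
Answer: $3 i \sqrt{4049} \approx 190.9 i$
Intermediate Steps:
$j = 16$ ($j = 4^{2} = 16$)
$a{\left(l,W \right)} = 80 + W$ ($a{\left(l,W \right)} = 5 \cdot 16 + W = 80 + W$)
$\sqrt{a{\left(-161,-197 \right)} - 36324} = \sqrt{\left(80 - 197\right) - 36324} = \sqrt{-117 - 36324} = \sqrt{-36441} = 3 i \sqrt{4049}$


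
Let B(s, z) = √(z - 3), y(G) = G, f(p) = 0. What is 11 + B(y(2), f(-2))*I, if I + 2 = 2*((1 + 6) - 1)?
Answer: 11 + 10*I*√3 ≈ 11.0 + 17.32*I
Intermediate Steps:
B(s, z) = √(-3 + z)
I = 10 (I = -2 + 2*((1 + 6) - 1) = -2 + 2*(7 - 1) = -2 + 2*6 = -2 + 12 = 10)
11 + B(y(2), f(-2))*I = 11 + √(-3 + 0)*10 = 11 + √(-3)*10 = 11 + (I*√3)*10 = 11 + 10*I*√3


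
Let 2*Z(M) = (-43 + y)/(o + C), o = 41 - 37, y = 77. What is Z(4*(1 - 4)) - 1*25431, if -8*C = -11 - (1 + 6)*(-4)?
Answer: -381329/15 ≈ -25422.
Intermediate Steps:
o = 4
C = -17/8 (C = -(-11 - (1 + 6)*(-4))/8 = -(-11 - 7*(-4))/8 = -(-11 - 1*(-28))/8 = -(-11 + 28)/8 = -⅛*17 = -17/8 ≈ -2.1250)
Z(M) = 136/15 (Z(M) = ((-43 + 77)/(4 - 17/8))/2 = (34/(15/8))/2 = (34*(8/15))/2 = (½)*(272/15) = 136/15)
Z(4*(1 - 4)) - 1*25431 = 136/15 - 1*25431 = 136/15 - 25431 = -381329/15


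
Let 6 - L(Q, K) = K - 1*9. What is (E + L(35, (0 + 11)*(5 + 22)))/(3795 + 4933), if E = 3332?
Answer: 1525/4364 ≈ 0.34945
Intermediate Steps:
L(Q, K) = 15 - K (L(Q, K) = 6 - (K - 1*9) = 6 - (K - 9) = 6 - (-9 + K) = 6 + (9 - K) = 15 - K)
(E + L(35, (0 + 11)*(5 + 22)))/(3795 + 4933) = (3332 + (15 - (0 + 11)*(5 + 22)))/(3795 + 4933) = (3332 + (15 - 11*27))/8728 = (3332 + (15 - 1*297))*(1/8728) = (3332 + (15 - 297))*(1/8728) = (3332 - 282)*(1/8728) = 3050*(1/8728) = 1525/4364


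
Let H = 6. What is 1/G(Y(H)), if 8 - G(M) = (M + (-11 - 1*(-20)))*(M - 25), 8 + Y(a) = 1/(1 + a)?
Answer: 49/2232 ≈ 0.021953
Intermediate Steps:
Y(a) = -8 + 1/(1 + a)
G(M) = 8 - (-25 + M)*(9 + M) (G(M) = 8 - (M + (-11 - 1*(-20)))*(M - 25) = 8 - (M + (-11 + 20))*(-25 + M) = 8 - (M + 9)*(-25 + M) = 8 - (9 + M)*(-25 + M) = 8 - (-25 + M)*(9 + M))
1/G(Y(H)) = 1/(233 - ((-7 - 8*6)/(1 + 6))² + 16*((-7 - 8*6)/(1 + 6))) = 1/(233 - ((-7 - 48)/7)² + 16*((-7 - 48)/7)) = 1/(233 - ((⅐)*(-55))² + 16*((⅐)*(-55))) = 1/(233 - (-55/7)² + 16*(-55/7)) = 1/(233 - 1*3025/49 - 880/7) = 1/(233 - 3025/49 - 880/7) = 1/(2232/49) = 49/2232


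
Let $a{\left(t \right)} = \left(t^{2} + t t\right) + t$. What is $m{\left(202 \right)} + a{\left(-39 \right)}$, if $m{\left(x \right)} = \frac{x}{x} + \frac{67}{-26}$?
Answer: $\frac{78037}{26} \approx 3001.4$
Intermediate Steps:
$a{\left(t \right)} = t + 2 t^{2}$ ($a{\left(t \right)} = \left(t^{2} + t^{2}\right) + t = 2 t^{2} + t = t + 2 t^{2}$)
$m{\left(x \right)} = - \frac{41}{26}$ ($m{\left(x \right)} = 1 + 67 \left(- \frac{1}{26}\right) = 1 - \frac{67}{26} = - \frac{41}{26}$)
$m{\left(202 \right)} + a{\left(-39 \right)} = - \frac{41}{26} - 39 \left(1 + 2 \left(-39\right)\right) = - \frac{41}{26} - 39 \left(1 - 78\right) = - \frac{41}{26} - -3003 = - \frac{41}{26} + 3003 = \frac{78037}{26}$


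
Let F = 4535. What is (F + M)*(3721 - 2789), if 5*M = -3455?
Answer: 3582608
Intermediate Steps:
M = -691 (M = (1/5)*(-3455) = -691)
(F + M)*(3721 - 2789) = (4535 - 691)*(3721 - 2789) = 3844*932 = 3582608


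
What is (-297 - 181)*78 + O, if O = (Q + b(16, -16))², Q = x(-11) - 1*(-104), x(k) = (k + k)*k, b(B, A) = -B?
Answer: 71616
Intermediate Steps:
x(k) = 2*k² (x(k) = (2*k)*k = 2*k²)
Q = 346 (Q = 2*(-11)² - 1*(-104) = 2*121 + 104 = 242 + 104 = 346)
O = 108900 (O = (346 - 1*16)² = (346 - 16)² = 330² = 108900)
(-297 - 181)*78 + O = (-297 - 181)*78 + 108900 = -478*78 + 108900 = -37284 + 108900 = 71616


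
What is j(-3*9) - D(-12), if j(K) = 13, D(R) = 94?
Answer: -81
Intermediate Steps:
j(-3*9) - D(-12) = 13 - 1*94 = 13 - 94 = -81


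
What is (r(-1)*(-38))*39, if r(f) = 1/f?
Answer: 1482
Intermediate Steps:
(r(-1)*(-38))*39 = (-38/(-1))*39 = -1*(-38)*39 = 38*39 = 1482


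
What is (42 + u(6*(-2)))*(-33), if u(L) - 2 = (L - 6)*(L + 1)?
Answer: -7986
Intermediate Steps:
u(L) = 2 + (1 + L)*(-6 + L) (u(L) = 2 + (L - 6)*(L + 1) = 2 + (-6 + L)*(1 + L) = 2 + (1 + L)*(-6 + L))
(42 + u(6*(-2)))*(-33) = (42 + (-4 + (6*(-2))² - 30*(-2)))*(-33) = (42 + (-4 + (-12)² - 5*(-12)))*(-33) = (42 + (-4 + 144 + 60))*(-33) = (42 + 200)*(-33) = 242*(-33) = -7986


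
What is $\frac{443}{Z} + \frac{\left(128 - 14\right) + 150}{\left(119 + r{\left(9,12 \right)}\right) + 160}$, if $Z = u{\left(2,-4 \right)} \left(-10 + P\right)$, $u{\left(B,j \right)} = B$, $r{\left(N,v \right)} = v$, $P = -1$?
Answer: $- \frac{41035}{2134} \approx -19.229$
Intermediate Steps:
$Z = -22$ ($Z = 2 \left(-10 - 1\right) = 2 \left(-11\right) = -22$)
$\frac{443}{Z} + \frac{\left(128 - 14\right) + 150}{\left(119 + r{\left(9,12 \right)}\right) + 160} = \frac{443}{-22} + \frac{\left(128 - 14\right) + 150}{\left(119 + 12\right) + 160} = 443 \left(- \frac{1}{22}\right) + \frac{114 + 150}{131 + 160} = - \frac{443}{22} + \frac{264}{291} = - \frac{443}{22} + 264 \cdot \frac{1}{291} = - \frac{443}{22} + \frac{88}{97} = - \frac{41035}{2134}$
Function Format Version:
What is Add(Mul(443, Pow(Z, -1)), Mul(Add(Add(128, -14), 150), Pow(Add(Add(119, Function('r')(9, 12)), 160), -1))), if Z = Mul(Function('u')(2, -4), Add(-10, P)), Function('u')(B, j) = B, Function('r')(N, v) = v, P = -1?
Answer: Rational(-41035, 2134) ≈ -19.229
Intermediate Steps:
Z = -22 (Z = Mul(2, Add(-10, -1)) = Mul(2, -11) = -22)
Add(Mul(443, Pow(Z, -1)), Mul(Add(Add(128, -14), 150), Pow(Add(Add(119, Function('r')(9, 12)), 160), -1))) = Add(Mul(443, Pow(-22, -1)), Mul(Add(Add(128, -14), 150), Pow(Add(Add(119, 12), 160), -1))) = Add(Mul(443, Rational(-1, 22)), Mul(Add(114, 150), Pow(Add(131, 160), -1))) = Add(Rational(-443, 22), Mul(264, Pow(291, -1))) = Add(Rational(-443, 22), Mul(264, Rational(1, 291))) = Add(Rational(-443, 22), Rational(88, 97)) = Rational(-41035, 2134)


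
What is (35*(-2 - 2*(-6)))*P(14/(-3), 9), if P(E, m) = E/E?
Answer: 350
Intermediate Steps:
P(E, m) = 1
(35*(-2 - 2*(-6)))*P(14/(-3), 9) = (35*(-2 - 2*(-6)))*1 = (35*(-2 + 12))*1 = (35*10)*1 = 350*1 = 350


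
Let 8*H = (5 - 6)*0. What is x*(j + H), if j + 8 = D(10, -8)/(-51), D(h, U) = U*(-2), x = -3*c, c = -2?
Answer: -848/17 ≈ -49.882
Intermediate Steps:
x = 6 (x = -3*(-2) = 6)
D(h, U) = -2*U
H = 0 (H = ((5 - 6)*0)/8 = (-1*0)/8 = (1/8)*0 = 0)
j = -424/51 (j = -8 - 2*(-8)/(-51) = -8 + 16*(-1/51) = -8 - 16/51 = -424/51 ≈ -8.3137)
x*(j + H) = 6*(-424/51 + 0) = 6*(-424/51) = -848/17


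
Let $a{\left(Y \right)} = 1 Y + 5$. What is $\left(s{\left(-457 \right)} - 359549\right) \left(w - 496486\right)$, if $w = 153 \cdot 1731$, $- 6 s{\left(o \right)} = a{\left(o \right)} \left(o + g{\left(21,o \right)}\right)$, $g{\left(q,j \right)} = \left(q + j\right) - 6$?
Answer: $\frac{296924861903}{3} \approx 9.8975 \cdot 10^{10}$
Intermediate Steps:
$g{\left(q,j \right)} = -6 + j + q$ ($g{\left(q,j \right)} = \left(j + q\right) - 6 = -6 + j + q$)
$a{\left(Y \right)} = 5 + Y$ ($a{\left(Y \right)} = Y + 5 = 5 + Y$)
$s{\left(o \right)} = - \frac{\left(5 + o\right) \left(15 + 2 o\right)}{6}$ ($s{\left(o \right)} = - \frac{\left(5 + o\right) \left(o + \left(-6 + o + 21\right)\right)}{6} = - \frac{\left(5 + o\right) \left(o + \left(15 + o\right)\right)}{6} = - \frac{\left(5 + o\right) \left(15 + 2 o\right)}{6}$)
$w = 264843$
$\left(s{\left(-457 \right)} - 359549\right) \left(w - 496486\right) = \left(- \frac{\left(5 - 457\right) \left(15 + 2 \left(-457\right)\right)}{6} - 359549\right) \left(264843 - 496486\right) = \left(\left(- \frac{1}{6}\right) \left(-452\right) \left(15 - 914\right) - 359549\right) \left(-231643\right) = \left(\left(- \frac{1}{6}\right) \left(-452\right) \left(-899\right) - 359549\right) \left(-231643\right) = \left(- \frac{203174}{3} - 359549\right) \left(-231643\right) = \left(- \frac{1281821}{3}\right) \left(-231643\right) = \frac{296924861903}{3}$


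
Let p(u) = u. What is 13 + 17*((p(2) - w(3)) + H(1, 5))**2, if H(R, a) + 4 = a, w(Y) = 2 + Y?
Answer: 81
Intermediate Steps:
H(R, a) = -4 + a
13 + 17*((p(2) - w(3)) + H(1, 5))**2 = 13 + 17*((2 - (2 + 3)) + (-4 + 5))**2 = 13 + 17*((2 - 1*5) + 1)**2 = 13 + 17*((2 - 5) + 1)**2 = 13 + 17*(-3 + 1)**2 = 13 + 17*(-2)**2 = 13 + 17*4 = 13 + 68 = 81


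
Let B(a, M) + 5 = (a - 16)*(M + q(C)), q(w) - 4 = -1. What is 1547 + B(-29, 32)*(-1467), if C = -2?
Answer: 2319407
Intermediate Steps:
q(w) = 3 (q(w) = 4 - 1 = 3)
B(a, M) = -5 + (-16 + a)*(3 + M) (B(a, M) = -5 + (a - 16)*(M + 3) = -5 + (-16 + a)*(3 + M))
1547 + B(-29, 32)*(-1467) = 1547 + (-53 - 16*32 + 3*(-29) + 32*(-29))*(-1467) = 1547 + (-53 - 512 - 87 - 928)*(-1467) = 1547 - 1580*(-1467) = 1547 + 2317860 = 2319407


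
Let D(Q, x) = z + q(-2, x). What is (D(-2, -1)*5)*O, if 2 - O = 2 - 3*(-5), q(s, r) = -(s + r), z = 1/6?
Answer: -475/2 ≈ -237.50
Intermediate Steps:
z = ⅙ (z = 1*(⅙) = ⅙ ≈ 0.16667)
q(s, r) = -r - s (q(s, r) = -(r + s) = -r - s)
D(Q, x) = 13/6 - x (D(Q, x) = ⅙ + (-x - 1*(-2)) = ⅙ + (-x + 2) = ⅙ + (2 - x) = 13/6 - x)
O = -15 (O = 2 - (2 - 3*(-5)) = 2 - (2 + 15) = 2 - 1*17 = 2 - 17 = -15)
(D(-2, -1)*5)*O = ((13/6 - 1*(-1))*5)*(-15) = ((13/6 + 1)*5)*(-15) = ((19/6)*5)*(-15) = (95/6)*(-15) = -475/2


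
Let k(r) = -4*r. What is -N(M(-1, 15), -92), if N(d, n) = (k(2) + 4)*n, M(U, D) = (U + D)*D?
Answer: -368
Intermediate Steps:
M(U, D) = D*(D + U) (M(U, D) = (D + U)*D = D*(D + U))
N(d, n) = -4*n (N(d, n) = (-4*2 + 4)*n = (-8 + 4)*n = -4*n)
-N(M(-1, 15), -92) = -(-4)*(-92) = -1*368 = -368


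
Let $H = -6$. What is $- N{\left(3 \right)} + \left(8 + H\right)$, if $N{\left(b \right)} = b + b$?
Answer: $-4$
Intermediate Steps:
$N{\left(b \right)} = 2 b$
$- N{\left(3 \right)} + \left(8 + H\right) = - 2 \cdot 3 + \left(8 - 6\right) = \left(-1\right) 6 + 2 = -6 + 2 = -4$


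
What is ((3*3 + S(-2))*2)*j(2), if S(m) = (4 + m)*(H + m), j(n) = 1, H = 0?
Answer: 10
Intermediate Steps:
S(m) = m*(4 + m) (S(m) = (4 + m)*(0 + m) = (4 + m)*m = m*(4 + m))
((3*3 + S(-2))*2)*j(2) = ((3*3 - 2*(4 - 2))*2)*1 = ((9 - 2*2)*2)*1 = ((9 - 4)*2)*1 = (5*2)*1 = 10*1 = 10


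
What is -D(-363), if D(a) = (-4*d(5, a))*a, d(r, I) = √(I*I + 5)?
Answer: -1452*√131774 ≈ -5.2709e+5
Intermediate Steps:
d(r, I) = √(5 + I²) (d(r, I) = √(I² + 5) = √(5 + I²))
D(a) = -4*a*√(5 + a²) (D(a) = (-4*√(5 + a²))*a = -4*a*√(5 + a²))
-D(-363) = -(-4)*(-363)*√(5 + (-363)²) = -(-4)*(-363)*√(5 + 131769) = -(-4)*(-363)*√131774 = -1452*√131774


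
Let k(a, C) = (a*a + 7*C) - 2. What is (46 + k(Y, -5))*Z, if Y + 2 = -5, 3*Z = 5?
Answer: 290/3 ≈ 96.667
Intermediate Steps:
Z = 5/3 (Z = (⅓)*5 = 5/3 ≈ 1.6667)
Y = -7 (Y = -2 - 5 = -7)
k(a, C) = -2 + a² + 7*C (k(a, C) = (a² + 7*C) - 2 = -2 + a² + 7*C)
(46 + k(Y, -5))*Z = (46 + (-2 + (-7)² + 7*(-5)))*(5/3) = (46 + (-2 + 49 - 35))*(5/3) = (46 + 12)*(5/3) = 58*(5/3) = 290/3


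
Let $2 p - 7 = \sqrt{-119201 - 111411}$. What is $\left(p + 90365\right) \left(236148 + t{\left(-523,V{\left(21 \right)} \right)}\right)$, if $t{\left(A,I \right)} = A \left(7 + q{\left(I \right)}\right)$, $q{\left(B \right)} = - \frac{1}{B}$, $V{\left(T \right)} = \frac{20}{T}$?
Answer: $\frac{842365092851}{40} + \frac{4660723 i \sqrt{57653}}{20} \approx 2.1059 \cdot 10^{10} + 5.5954 \cdot 10^{7} i$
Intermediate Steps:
$t{\left(A,I \right)} = A \left(7 - \frac{1}{I}\right)$
$p = \frac{7}{2} + i \sqrt{57653}$ ($p = \frac{7}{2} + \frac{\sqrt{-119201 - 111411}}{2} = \frac{7}{2} + \frac{\sqrt{-230612}}{2} = \frac{7}{2} + \frac{2 i \sqrt{57653}}{2} = \frac{7}{2} + i \sqrt{57653} \approx 3.5 + 240.11 i$)
$\left(p + 90365\right) \left(236148 + t{\left(-523,V{\left(21 \right)} \right)}\right) = \left(\left(\frac{7}{2} + i \sqrt{57653}\right) + 90365\right) \left(236148 + \left(7 \left(-523\right) - - \frac{523}{20 \cdot \frac{1}{21}}\right)\right) = \left(\frac{180737}{2} + i \sqrt{57653}\right) \left(236148 - \left(3661 - \frac{523}{20 \cdot \frac{1}{21}}\right)\right) = \left(\frac{180737}{2} + i \sqrt{57653}\right) \left(236148 - \left(3661 - \frac{523}{\frac{20}{21}}\right)\right) = \left(\frac{180737}{2} + i \sqrt{57653}\right) \left(236148 - \left(3661 - \frac{10983}{20}\right)\right) = \left(\frac{180737}{2} + i \sqrt{57653}\right) \left(236148 + \left(-3661 + \frac{10983}{20}\right)\right) = \left(\frac{180737}{2} + i \sqrt{57653}\right) \left(236148 - \frac{62237}{20}\right) = \left(\frac{180737}{2} + i \sqrt{57653}\right) \frac{4660723}{20} = \frac{842365092851}{40} + \frac{4660723 i \sqrt{57653}}{20}$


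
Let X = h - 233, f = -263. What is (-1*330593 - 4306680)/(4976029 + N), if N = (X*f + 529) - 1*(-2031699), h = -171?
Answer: -4637273/7114509 ≈ -0.65180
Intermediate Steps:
X = -404 (X = -171 - 233 = -404)
N = 2138480 (N = (-404*(-263) + 529) - 1*(-2031699) = (106252 + 529) + 2031699 = 106781 + 2031699 = 2138480)
(-1*330593 - 4306680)/(4976029 + N) = (-1*330593 - 4306680)/(4976029 + 2138480) = (-330593 - 4306680)/7114509 = -4637273*1/7114509 = -4637273/7114509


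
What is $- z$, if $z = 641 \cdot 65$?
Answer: $-41665$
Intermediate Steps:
$z = 41665$
$- z = \left(-1\right) 41665 = -41665$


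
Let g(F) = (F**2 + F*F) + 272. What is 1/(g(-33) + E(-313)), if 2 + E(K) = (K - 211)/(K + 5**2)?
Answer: 72/176387 ≈ 0.00040819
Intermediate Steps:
g(F) = 272 + 2*F**2 (g(F) = (F**2 + F**2) + 272 = 2*F**2 + 272 = 272 + 2*F**2)
E(K) = -2 + (-211 + K)/(25 + K) (E(K) = -2 + (K - 211)/(K + 5**2) = -2 + (-211 + K)/(K + 25) = -2 + (-211 + K)/(25 + K))
1/(g(-33) + E(-313)) = 1/((272 + 2*(-33)**2) + (-261 - 1*(-313))/(25 - 313)) = 1/((272 + 2*1089) + (-261 + 313)/(-288)) = 1/((272 + 2178) - 1/288*52) = 1/(2450 - 13/72) = 1/(176387/72) = 72/176387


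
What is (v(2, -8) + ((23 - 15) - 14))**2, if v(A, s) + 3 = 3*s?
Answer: 1089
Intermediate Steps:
v(A, s) = -3 + 3*s
(v(2, -8) + ((23 - 15) - 14))**2 = ((-3 + 3*(-8)) + ((23 - 15) - 14))**2 = ((-3 - 24) + (8 - 14))**2 = (-27 - 6)**2 = (-33)**2 = 1089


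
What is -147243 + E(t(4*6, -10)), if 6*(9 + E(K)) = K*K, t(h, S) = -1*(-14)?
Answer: -441658/3 ≈ -1.4722e+5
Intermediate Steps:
t(h, S) = 14
E(K) = -9 + K**2/6 (E(K) = -9 + (K*K)/6 = -9 + K**2/6)
-147243 + E(t(4*6, -10)) = -147243 + (-9 + (1/6)*14**2) = -147243 + (-9 + (1/6)*196) = -147243 + (-9 + 98/3) = -147243 + 71/3 = -441658/3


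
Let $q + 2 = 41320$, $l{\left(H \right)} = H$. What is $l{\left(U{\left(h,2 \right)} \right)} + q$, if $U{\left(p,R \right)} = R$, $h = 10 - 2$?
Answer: $41320$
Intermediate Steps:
$h = 8$
$q = 41318$ ($q = -2 + 41320 = 41318$)
$l{\left(U{\left(h,2 \right)} \right)} + q = 2 + 41318 = 41320$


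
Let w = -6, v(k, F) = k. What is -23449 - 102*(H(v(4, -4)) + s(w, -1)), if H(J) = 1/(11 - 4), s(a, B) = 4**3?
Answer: -209941/7 ≈ -29992.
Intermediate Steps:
s(a, B) = 64
H(J) = 1/7
-23449 - 102*(H(v(4, -4)) + s(w, -1)) = -23449 - 102*(1/7 + 64) = -23449 - 102*449/7 = -23449 - 1*45798/7 = -23449 - 45798/7 = -209941/7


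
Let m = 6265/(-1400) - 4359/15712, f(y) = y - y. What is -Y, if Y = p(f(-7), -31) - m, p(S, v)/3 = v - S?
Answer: 6932729/78560 ≈ 88.248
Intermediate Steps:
f(y) = 0
p(S, v) = -3*S + 3*v (p(S, v) = 3*(v - S) = -3*S + 3*v)
m = -373351/78560 (m = 6265*(-1/1400) - 4359*1/15712 = -179/40 - 4359/15712 = -373351/78560 ≈ -4.7524)
Y = -6932729/78560 (Y = (-3*0 + 3*(-31)) - 1*(-373351/78560) = (0 - 93) + 373351/78560 = -93 + 373351/78560 = -6932729/78560 ≈ -88.248)
-Y = -1*(-6932729/78560) = 6932729/78560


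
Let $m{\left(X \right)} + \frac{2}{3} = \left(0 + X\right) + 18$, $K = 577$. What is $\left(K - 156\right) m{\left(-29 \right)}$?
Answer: $- \frac{14735}{3} \approx -4911.7$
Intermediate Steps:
$m{\left(X \right)} = \frac{52}{3} + X$ ($m{\left(X \right)} = - \frac{2}{3} + \left(\left(0 + X\right) + 18\right) = - \frac{2}{3} + \left(X + 18\right) = - \frac{2}{3} + \left(18 + X\right) = \frac{52}{3} + X$)
$\left(K - 156\right) m{\left(-29 \right)} = \left(577 - 156\right) \left(\frac{52}{3} - 29\right) = \left(577 - 156\right) \left(- \frac{35}{3}\right) = 421 \left(- \frac{35}{3}\right) = - \frac{14735}{3}$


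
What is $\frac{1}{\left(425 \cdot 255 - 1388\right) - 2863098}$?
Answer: $- \frac{1}{2756111} \approx -3.6283 \cdot 10^{-7}$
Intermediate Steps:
$\frac{1}{\left(425 \cdot 255 - 1388\right) - 2863098} = \frac{1}{\left(108375 - 1388\right) - 2863098} = \frac{1}{106987 - 2863098} = \frac{1}{-2756111} = - \frac{1}{2756111}$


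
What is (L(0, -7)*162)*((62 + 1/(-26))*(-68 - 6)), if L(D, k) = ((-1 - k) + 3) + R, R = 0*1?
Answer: -86907006/13 ≈ -6.6852e+6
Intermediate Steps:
R = 0
L(D, k) = 2 - k (L(D, k) = ((-1 - k) + 3) + 0 = (2 - k) + 0 = 2 - k)
(L(0, -7)*162)*((62 + 1/(-26))*(-68 - 6)) = ((2 - 1*(-7))*162)*((62 + 1/(-26))*(-68 - 6)) = ((2 + 7)*162)*((62 - 1/26)*(-74)) = (9*162)*((1611/26)*(-74)) = 1458*(-59607/13) = -86907006/13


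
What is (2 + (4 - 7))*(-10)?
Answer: 10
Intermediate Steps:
(2 + (4 - 7))*(-10) = (2 - 3)*(-10) = -1*(-10) = 10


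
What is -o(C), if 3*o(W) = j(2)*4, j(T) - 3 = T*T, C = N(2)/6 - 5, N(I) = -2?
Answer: -28/3 ≈ -9.3333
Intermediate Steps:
C = -16/3 (C = -2/6 - 5 = (1/6)*(-2) - 5 = -1/3 - 5 = -16/3 ≈ -5.3333)
j(T) = 3 + T**2 (j(T) = 3 + T*T = 3 + T**2)
o(W) = 28/3 (o(W) = ((3 + 2**2)*4)/3 = ((3 + 4)*4)/3 = (7*4)/3 = (1/3)*28 = 28/3)
-o(C) = -1*28/3 = -28/3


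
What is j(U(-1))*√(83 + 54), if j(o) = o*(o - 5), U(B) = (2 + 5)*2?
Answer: 126*√137 ≈ 1474.8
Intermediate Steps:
U(B) = 14 (U(B) = 7*2 = 14)
j(o) = o*(-5 + o)
j(U(-1))*√(83 + 54) = (14*(-5 + 14))*√(83 + 54) = (14*9)*√137 = 126*√137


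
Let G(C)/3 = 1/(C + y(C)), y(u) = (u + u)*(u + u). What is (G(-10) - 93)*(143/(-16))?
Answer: 132979/160 ≈ 831.12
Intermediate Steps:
y(u) = 4*u² (y(u) = (2*u)*(2*u) = 4*u²)
G(C) = 3/(C + 4*C²)
(G(-10) - 93)*(143/(-16)) = (3/(-10*(1 + 4*(-10))) - 93)*(143/(-16)) = (3*(-⅒)/(1 - 40) - 93)*(143*(-1/16)) = (3*(-⅒)/(-39) - 93)*(-143/16) = (3*(-⅒)*(-1/39) - 93)*(-143/16) = (1/130 - 93)*(-143/16) = -12089/130*(-143/16) = 132979/160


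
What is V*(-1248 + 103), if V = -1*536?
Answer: 613720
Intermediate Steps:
V = -536
V*(-1248 + 103) = -536*(-1248 + 103) = -536*(-1145) = 613720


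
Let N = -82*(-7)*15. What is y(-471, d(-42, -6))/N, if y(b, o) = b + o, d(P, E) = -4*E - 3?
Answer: -15/287 ≈ -0.052265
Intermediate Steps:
d(P, E) = -3 - 4*E
N = 8610 (N = 574*15 = 8610)
y(-471, d(-42, -6))/N = (-471 + (-3 - 4*(-6)))/8610 = (-471 + (-3 + 24))*(1/8610) = (-471 + 21)*(1/8610) = -450*1/8610 = -15/287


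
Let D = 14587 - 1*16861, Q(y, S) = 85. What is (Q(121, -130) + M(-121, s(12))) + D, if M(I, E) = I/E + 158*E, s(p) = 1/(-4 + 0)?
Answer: -3489/2 ≈ -1744.5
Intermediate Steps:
s(p) = -1/4 (s(p) = 1/(-4) = -1/4)
D = -2274 (D = 14587 - 16861 = -2274)
M(I, E) = 158*E + I/E (M(I, E) = I/E + 158*E = 158*E + I/E)
(Q(121, -130) + M(-121, s(12))) + D = (85 + (158*(-1/4) - 121/(-1/4))) - 2274 = (85 + (-79/2 - 121*(-4))) - 2274 = (85 + (-79/2 + 484)) - 2274 = (85 + 889/2) - 2274 = 1059/2 - 2274 = -3489/2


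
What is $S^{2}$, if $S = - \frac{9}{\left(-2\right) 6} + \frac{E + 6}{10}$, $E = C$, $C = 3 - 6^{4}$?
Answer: $\frac{6548481}{400} \approx 16371.0$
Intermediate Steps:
$C = -1293$ ($C = 3 - 1296 = -1293$)
$E = -1293$
$S = - \frac{2559}{20}$ ($S = - \frac{9}{\left(-2\right) 6} + \frac{-1293 + 6}{10} = - \frac{9}{-12} - \frac{1287}{10} = \left(-9\right) \left(- \frac{1}{12}\right) - \frac{1287}{10} = \frac{3}{4} - \frac{1287}{10} = - \frac{2559}{20} \approx -127.95$)
$S^{2} = \left(- \frac{2559}{20}\right)^{2} = \frac{6548481}{400}$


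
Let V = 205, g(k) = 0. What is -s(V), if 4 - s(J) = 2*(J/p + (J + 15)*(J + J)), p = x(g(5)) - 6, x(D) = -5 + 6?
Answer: 180314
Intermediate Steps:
x(D) = 1
p = -5 (p = 1 - 6 = -5)
s(J) = 4 + 2*J/5 - 4*J*(15 + J) (s(J) = 4 - 2*(J/(-5) + (J + 15)*(J + J)) = 4 - 2*(J*(-⅕) + (15 + J)*(2*J)) = 4 - 2*(-J/5 + 2*J*(15 + J)) = 4 - (-2*J/5 + 4*J*(15 + J)) = 4 + (2*J/5 - 4*J*(15 + J)) = 4 + 2*J/5 - 4*J*(15 + J))
-s(V) = -(4 - 4*205² - 298/5*205) = -(4 - 4*42025 - 12218) = -(4 - 168100 - 12218) = -1*(-180314) = 180314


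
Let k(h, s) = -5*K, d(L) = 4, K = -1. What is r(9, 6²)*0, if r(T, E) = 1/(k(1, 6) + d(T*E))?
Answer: 0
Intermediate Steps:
k(h, s) = 5 (k(h, s) = -5*(-1) = 5)
r(T, E) = ⅑ (r(T, E) = 1/(5 + 4) = 1/9 = ⅑)
r(9, 6²)*0 = (⅑)*0 = 0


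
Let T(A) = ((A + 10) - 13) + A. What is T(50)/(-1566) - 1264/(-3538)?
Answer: 28211/95526 ≈ 0.29532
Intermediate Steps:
T(A) = -3 + 2*A (T(A) = ((10 + A) - 13) + A = (-3 + A) + A = -3 + 2*A)
T(50)/(-1566) - 1264/(-3538) = (-3 + 2*50)/(-1566) - 1264/(-3538) = (-3 + 100)*(-1/1566) - 1264*(-1/3538) = 97*(-1/1566) + 632/1769 = -97/1566 + 632/1769 = 28211/95526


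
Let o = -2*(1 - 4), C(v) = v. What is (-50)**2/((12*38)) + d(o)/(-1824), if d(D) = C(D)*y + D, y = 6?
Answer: 4979/912 ≈ 5.4594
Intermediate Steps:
o = 6 (o = -2*(-3) = 6)
d(D) = 7*D (d(D) = D*6 + D = 6*D + D = 7*D)
(-50)**2/((12*38)) + d(o)/(-1824) = (-50)**2/((12*38)) + (7*6)/(-1824) = 2500/456 + 42*(-1/1824) = 2500*(1/456) - 7/304 = 625/114 - 7/304 = 4979/912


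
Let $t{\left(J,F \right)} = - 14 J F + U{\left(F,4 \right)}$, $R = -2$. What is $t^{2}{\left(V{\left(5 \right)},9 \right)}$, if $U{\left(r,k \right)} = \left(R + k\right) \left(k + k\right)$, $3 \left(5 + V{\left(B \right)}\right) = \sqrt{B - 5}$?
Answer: $417316$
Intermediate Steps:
$V{\left(B \right)} = -5 + \frac{\sqrt{-5 + B}}{3}$ ($V{\left(B \right)} = -5 + \frac{\sqrt{B - 5}}{3} = -5 + \frac{\sqrt{-5 + B}}{3}$)
$U{\left(r,k \right)} = 2 k \left(-2 + k\right)$ ($U{\left(r,k \right)} = \left(-2 + k\right) \left(k + k\right) = \left(-2 + k\right) 2 k = 2 k \left(-2 + k\right)$)
$t{\left(J,F \right)} = 16 - 14 F J$ ($t{\left(J,F \right)} = - 14 J F + 2 \cdot 4 \left(-2 + 4\right) = - 14 F J + 2 \cdot 4 \cdot 2 = - 14 F J + 16 = 16 - 14 F J$)
$t^{2}{\left(V{\left(5 \right)},9 \right)} = \left(16 - 126 \left(-5 + \frac{\sqrt{-5 + 5}}{3}\right)\right)^{2} = \left(16 - 126 \left(-5 + \frac{\sqrt{0}}{3}\right)\right)^{2} = \left(16 - 126 \left(-5 + \frac{1}{3} \cdot 0\right)\right)^{2} = \left(16 - 126 \left(-5 + 0\right)\right)^{2} = \left(16 - 126 \left(-5\right)\right)^{2} = \left(16 + 630\right)^{2} = 646^{2} = 417316$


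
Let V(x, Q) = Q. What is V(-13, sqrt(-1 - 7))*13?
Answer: 26*I*sqrt(2) ≈ 36.77*I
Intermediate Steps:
V(-13, sqrt(-1 - 7))*13 = sqrt(-1 - 7)*13 = sqrt(-8)*13 = (2*I*sqrt(2))*13 = 26*I*sqrt(2)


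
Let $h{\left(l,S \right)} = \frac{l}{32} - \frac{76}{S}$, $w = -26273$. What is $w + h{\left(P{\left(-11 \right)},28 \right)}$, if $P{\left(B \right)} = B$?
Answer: $- \frac{5885837}{224} \approx -26276.0$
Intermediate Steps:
$h{\left(l,S \right)} = - \frac{76}{S} + \frac{l}{32}$ ($h{\left(l,S \right)} = l \frac{1}{32} - \frac{76}{S} = \frac{l}{32} - \frac{76}{S} = - \frac{76}{S} + \frac{l}{32}$)
$w + h{\left(P{\left(-11 \right)},28 \right)} = -26273 + \left(- \frac{76}{28} + \frac{1}{32} \left(-11\right)\right) = -26273 - \frac{685}{224} = - \frac{5885837}{224}$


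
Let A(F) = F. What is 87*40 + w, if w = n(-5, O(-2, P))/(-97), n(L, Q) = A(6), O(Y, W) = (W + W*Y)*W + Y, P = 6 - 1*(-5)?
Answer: 337554/97 ≈ 3479.9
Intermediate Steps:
P = 11 (P = 6 + 5 = 11)
O(Y, W) = Y + W*(W + W*Y) (O(Y, W) = W*(W + W*Y) + Y = Y + W*(W + W*Y))
n(L, Q) = 6
w = -6/97 (w = 6/(-97) = 6*(-1/97) = -6/97 ≈ -0.061856)
87*40 + w = 87*40 - 6/97 = 3480 - 6/97 = 337554/97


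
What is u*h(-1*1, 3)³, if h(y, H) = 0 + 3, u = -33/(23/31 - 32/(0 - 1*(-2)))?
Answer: 2511/43 ≈ 58.395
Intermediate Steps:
u = 93/43 (u = -33/(23*(1/31) - 32/(0 + 2)) = -33/(23/31 - 32/2) = -33/(23/31 - 32*½) = -33/(23/31 - 16) = -33/(-473/31) = -33*(-31/473) = 93/43 ≈ 2.1628)
h(y, H) = 3
u*h(-1*1, 3)³ = (93/43)*3³ = (93/43)*27 = 2511/43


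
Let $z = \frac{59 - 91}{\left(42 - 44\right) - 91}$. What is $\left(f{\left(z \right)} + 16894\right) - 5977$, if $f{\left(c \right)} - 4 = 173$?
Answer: $11094$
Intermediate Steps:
$z = \frac{32}{93}$ ($z = - \frac{32}{-2 - 91} = - \frac{32}{-93} = \left(-32\right) \left(- \frac{1}{93}\right) = \frac{32}{93} \approx 0.34409$)
$f{\left(c \right)} = 177$ ($f{\left(c \right)} = 4 + 173 = 177$)
$\left(f{\left(z \right)} + 16894\right) - 5977 = \left(177 + 16894\right) - 5977 = 17071 - 5977 = 11094$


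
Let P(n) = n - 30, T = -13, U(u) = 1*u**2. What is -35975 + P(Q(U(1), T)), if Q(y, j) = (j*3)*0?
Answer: -36005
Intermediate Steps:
U(u) = u**2
Q(y, j) = 0 (Q(y, j) = (3*j)*0 = 0)
P(n) = -30 + n
-35975 + P(Q(U(1), T)) = -35975 + (-30 + 0) = -35975 - 30 = -36005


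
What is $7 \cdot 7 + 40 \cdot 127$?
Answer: $5129$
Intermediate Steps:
$7 \cdot 7 + 40 \cdot 127 = 49 + 5080 = 5129$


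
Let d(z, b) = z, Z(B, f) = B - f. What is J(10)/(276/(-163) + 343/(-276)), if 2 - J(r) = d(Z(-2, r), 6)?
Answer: -629832/132085 ≈ -4.7684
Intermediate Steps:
J(r) = 4 + r (J(r) = 2 - (-2 - r) = 2 + (2 + r) = 4 + r)
J(10)/(276/(-163) + 343/(-276)) = (4 + 10)/(276/(-163) + 343/(-276)) = 14/(276*(-1/163) + 343*(-1/276)) = 14/(-276/163 - 343/276) = 14/(-132085/44988) = 14*(-44988/132085) = -629832/132085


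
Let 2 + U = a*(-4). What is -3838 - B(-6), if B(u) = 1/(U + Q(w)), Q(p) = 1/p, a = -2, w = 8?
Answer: -188070/49 ≈ -3838.2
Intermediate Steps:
U = 6 (U = -2 - 2*(-4) = -2 + 8 = 6)
B(u) = 8/49 (B(u) = 1/(6 + 1/8) = 1/(6 + ⅛) = 1/(49/8) = 8/49)
-3838 - B(-6) = -3838 - 1*8/49 = -3838 - 8/49 = -188070/49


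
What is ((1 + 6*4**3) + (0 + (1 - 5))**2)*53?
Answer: 21253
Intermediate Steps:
((1 + 6*4**3) + (0 + (1 - 5))**2)*53 = ((1 + 6*64) + (0 - 4)**2)*53 = ((1 + 384) + (-4)**2)*53 = (385 + 16)*53 = 401*53 = 21253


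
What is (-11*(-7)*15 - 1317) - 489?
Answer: -651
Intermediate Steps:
(-11*(-7)*15 - 1317) - 489 = (77*15 - 1317) - 489 = (1155 - 1317) - 489 = -162 - 489 = -651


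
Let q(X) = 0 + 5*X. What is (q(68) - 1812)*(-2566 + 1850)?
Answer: 1053952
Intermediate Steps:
q(X) = 5*X
(q(68) - 1812)*(-2566 + 1850) = (5*68 - 1812)*(-2566 + 1850) = (340 - 1812)*(-716) = -1472*(-716) = 1053952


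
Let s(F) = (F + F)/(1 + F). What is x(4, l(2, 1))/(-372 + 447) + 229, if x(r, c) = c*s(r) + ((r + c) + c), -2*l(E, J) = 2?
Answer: 85877/375 ≈ 229.01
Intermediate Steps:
s(F) = 2*F/(1 + F) (s(F) = (2*F)/(1 + F) = 2*F/(1 + F))
l(E, J) = -1 (l(E, J) = -1/2*2 = -1)
x(r, c) = r + 2*c + 2*c*r/(1 + r) (x(r, c) = c*(2*r/(1 + r)) + ((r + c) + c) = 2*c*r/(1 + r) + ((c + r) + c) = 2*c*r/(1 + r) + (r + 2*c) = r + 2*c + 2*c*r/(1 + r))
x(4, l(2, 1))/(-372 + 447) + 229 = (((1 + 4)*(4 + 2*(-1)) + 2*(-1)*4)/(1 + 4))/(-372 + 447) + 229 = ((5*(4 - 2) - 8)/5)/75 + 229 = ((5*2 - 8)/5)*(1/75) + 229 = ((10 - 8)/5)*(1/75) + 229 = ((1/5)*2)*(1/75) + 229 = (2/5)*(1/75) + 229 = 2/375 + 229 = 85877/375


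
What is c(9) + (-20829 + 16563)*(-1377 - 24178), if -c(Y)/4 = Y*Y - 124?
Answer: 109017802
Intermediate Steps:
c(Y) = 496 - 4*Y² (c(Y) = -4*(Y*Y - 124) = -4*(Y² - 124) = -4*(-124 + Y²) = 496 - 4*Y²)
c(9) + (-20829 + 16563)*(-1377 - 24178) = (496 - 4*9²) + (-20829 + 16563)*(-1377 - 24178) = (496 - 4*81) - 4266*(-25555) = (496 - 324) + 109017630 = 172 + 109017630 = 109017802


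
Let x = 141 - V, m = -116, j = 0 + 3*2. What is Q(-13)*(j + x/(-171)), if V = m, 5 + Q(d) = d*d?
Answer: 126116/171 ≈ 737.52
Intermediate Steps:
Q(d) = -5 + d² (Q(d) = -5 + d*d = -5 + d²)
j = 6 (j = 0 + 6 = 6)
V = -116
x = 257 (x = 141 - 1*(-116) = 141 + 116 = 257)
Q(-13)*(j + x/(-171)) = (-5 + (-13)²)*(6 + 257/(-171)) = (-5 + 169)*(6 + 257*(-1/171)) = 164*(6 - 257/171) = 164*(769/171) = 126116/171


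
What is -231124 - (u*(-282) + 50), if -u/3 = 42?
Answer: -266706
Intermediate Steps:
u = -126 (u = -3*42 = -126)
-231124 - (u*(-282) + 50) = -231124 - (-126*(-282) + 50) = -231124 - (35532 + 50) = -231124 - 1*35582 = -231124 - 35582 = -266706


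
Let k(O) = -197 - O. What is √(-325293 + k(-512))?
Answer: I*√324978 ≈ 570.07*I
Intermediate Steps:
√(-325293 + k(-512)) = √(-325293 + (-197 - 1*(-512))) = √(-325293 + (-197 + 512)) = √(-325293 + 315) = √(-324978) = I*√324978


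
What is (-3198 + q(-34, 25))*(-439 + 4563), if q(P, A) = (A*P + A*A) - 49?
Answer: -14318528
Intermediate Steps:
q(P, A) = -49 + A² + A*P (q(P, A) = (A*P + A²) - 49 = (A² + A*P) - 49 = -49 + A² + A*P)
(-3198 + q(-34, 25))*(-439 + 4563) = (-3198 + (-49 + 25² + 25*(-34)))*(-439 + 4563) = (-3198 + (-49 + 625 - 850))*4124 = (-3198 - 274)*4124 = -3472*4124 = -14318528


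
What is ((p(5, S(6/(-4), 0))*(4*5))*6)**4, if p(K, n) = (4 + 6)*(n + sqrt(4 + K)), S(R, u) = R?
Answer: 10497600000000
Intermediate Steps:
p(K, n) = 10*n + 10*sqrt(4 + K) (p(K, n) = 10*(n + sqrt(4 + K)) = 10*n + 10*sqrt(4 + K))
((p(5, S(6/(-4), 0))*(4*5))*6)**4 = (((10*(6/(-4)) + 10*sqrt(4 + 5))*(4*5))*6)**4 = (((10*(6*(-1/4)) + 10*sqrt(9))*20)*6)**4 = (((10*(-3/2) + 10*3)*20)*6)**4 = (((-15 + 30)*20)*6)**4 = ((15*20)*6)**4 = (300*6)**4 = 1800**4 = 10497600000000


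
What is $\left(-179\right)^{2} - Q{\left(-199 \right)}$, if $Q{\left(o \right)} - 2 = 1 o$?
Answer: $32238$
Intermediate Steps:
$Q{\left(o \right)} = 2 + o$ ($Q{\left(o \right)} = 2 + 1 o = 2 + o$)
$\left(-179\right)^{2} - Q{\left(-199 \right)} = \left(-179\right)^{2} - \left(2 - 199\right) = 32041 - -197 = 32041 + 197 = 32238$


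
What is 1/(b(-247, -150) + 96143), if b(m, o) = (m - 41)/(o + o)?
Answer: 25/2403599 ≈ 1.0401e-5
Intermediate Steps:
b(m, o) = (-41 + m)/(2*o) (b(m, o) = (-41 + m)/((2*o)) = (-41 + m)*(1/(2*o)) = (-41 + m)/(2*o))
1/(b(-247, -150) + 96143) = 1/((½)*(-41 - 247)/(-150) + 96143) = 1/((½)*(-1/150)*(-288) + 96143) = 1/(24/25 + 96143) = 1/(2403599/25) = 25/2403599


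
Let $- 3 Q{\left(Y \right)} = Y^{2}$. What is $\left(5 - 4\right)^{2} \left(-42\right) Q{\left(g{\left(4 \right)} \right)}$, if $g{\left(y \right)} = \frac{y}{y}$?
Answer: $14$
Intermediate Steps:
$g{\left(y \right)} = 1$
$Q{\left(Y \right)} = - \frac{Y^{2}}{3}$
$\left(5 - 4\right)^{2} \left(-42\right) Q{\left(g{\left(4 \right)} \right)} = \left(5 - 4\right)^{2} \left(-42\right) \left(- \frac{1^{2}}{3}\right) = 1^{2} \left(-42\right) \left(\left(- \frac{1}{3}\right) 1\right) = 1 \left(-42\right) \left(- \frac{1}{3}\right) = \left(-42\right) \left(- \frac{1}{3}\right) = 14$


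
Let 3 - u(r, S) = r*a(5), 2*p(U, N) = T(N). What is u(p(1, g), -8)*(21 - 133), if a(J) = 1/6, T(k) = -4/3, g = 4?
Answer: -3136/9 ≈ -348.44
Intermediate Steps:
T(k) = -4/3 (T(k) = -4*1/3 = -4/3)
a(J) = 1/6
p(U, N) = -2/3 (p(U, N) = (1/2)*(-4/3) = -2/3)
u(r, S) = 3 - r/6
u(p(1, g), -8)*(21 - 133) = (3 - 1/6*(-2/3))*(21 - 133) = (3 + 1/9)*(-112) = (28/9)*(-112) = -3136/9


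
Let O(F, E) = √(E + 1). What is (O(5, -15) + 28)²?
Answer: (28 + I*√14)² ≈ 770.0 + 209.53*I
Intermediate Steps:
O(F, E) = √(1 + E)
(O(5, -15) + 28)² = (√(1 - 15) + 28)² = (√(-14) + 28)² = (I*√14 + 28)² = (28 + I*√14)²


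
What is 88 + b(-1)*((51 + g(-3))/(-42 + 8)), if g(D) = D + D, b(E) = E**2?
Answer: 2947/34 ≈ 86.677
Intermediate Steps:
g(D) = 2*D
88 + b(-1)*((51 + g(-3))/(-42 + 8)) = 88 + (-1)**2*((51 + 2*(-3))/(-42 + 8)) = 88 + 1*((51 - 6)/(-34)) = 88 + 1*(45*(-1/34)) = 88 + 1*(-45/34) = 88 - 45/34 = 2947/34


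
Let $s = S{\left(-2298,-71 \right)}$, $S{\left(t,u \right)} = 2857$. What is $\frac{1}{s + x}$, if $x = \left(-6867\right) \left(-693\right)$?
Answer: $\frac{1}{4761688} \approx 2.1001 \cdot 10^{-7}$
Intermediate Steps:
$x = 4758831$
$s = 2857$
$\frac{1}{s + x} = \frac{1}{2857 + 4758831} = \frac{1}{4761688}$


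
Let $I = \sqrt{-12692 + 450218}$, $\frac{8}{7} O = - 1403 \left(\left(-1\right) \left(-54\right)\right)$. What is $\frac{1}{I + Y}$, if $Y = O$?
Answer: $- \frac{117852}{7811837497} - \frac{16 \sqrt{48614}}{23435512491} \approx -1.5237 \cdot 10^{-5}$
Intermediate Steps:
$O = - \frac{265167}{4}$ ($O = \frac{7 \left(- 1403 \left(\left(-1\right) \left(-54\right)\right)\right)}{8} = \frac{7 \left(\left(-1403\right) 54\right)}{8} = \frac{7}{8} \left(-75762\right) = - \frac{265167}{4} \approx -66292.0$)
$I = 3 \sqrt{48614}$ ($I = \sqrt{437526} = 3 \sqrt{48614} \approx 661.46$)
$Y = - \frac{265167}{4} \approx -66292.0$
$\frac{1}{I + Y} = \frac{1}{3 \sqrt{48614} - \frac{265167}{4}} = \frac{1}{- \frac{265167}{4} + 3 \sqrt{48614}}$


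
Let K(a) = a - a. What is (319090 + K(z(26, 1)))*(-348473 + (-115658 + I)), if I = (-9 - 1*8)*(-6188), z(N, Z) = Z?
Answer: -114532569150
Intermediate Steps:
K(a) = 0
I = 105196 (I = (-9 - 8)*(-6188) = -17*(-6188) = 105196)
(319090 + K(z(26, 1)))*(-348473 + (-115658 + I)) = (319090 + 0)*(-348473 + (-115658 + 105196)) = 319090*(-348473 - 10462) = 319090*(-358935) = -114532569150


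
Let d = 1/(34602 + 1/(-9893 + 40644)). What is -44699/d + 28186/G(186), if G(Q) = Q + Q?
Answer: -8846493763613599/5719686 ≈ -1.5467e+9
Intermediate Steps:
G(Q) = 2*Q
d = 30751/1064046103 (d = 1/(34602 + 1/30751) = 1/(1064046103/30751) = 30751/1064046103 ≈ 2.8900e-5)
-44699/d + 28186/G(186) = -44699/30751/1064046103 + 28186/((2*186)) = -44699*1064046103/30751 + 28186/372 = -47561796757997/30751 + 28186*(1/372) = -47561796757997/30751 + 14093/186 = -8846493763613599/5719686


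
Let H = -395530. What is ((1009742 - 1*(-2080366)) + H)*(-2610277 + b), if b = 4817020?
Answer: 5946241139454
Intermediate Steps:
((1009742 - 1*(-2080366)) + H)*(-2610277 + b) = ((1009742 - 1*(-2080366)) - 395530)*(-2610277 + 4817020) = ((1009742 + 2080366) - 395530)*2206743 = (3090108 - 395530)*2206743 = 2694578*2206743 = 5946241139454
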